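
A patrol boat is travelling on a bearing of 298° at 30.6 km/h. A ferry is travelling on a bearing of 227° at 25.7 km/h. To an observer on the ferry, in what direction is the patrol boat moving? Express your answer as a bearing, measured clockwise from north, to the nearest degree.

346°

Taking east as x and north as y: patrol boat velocity = (-27.018, 14.366) km/h; ferry velocity = (-18.796, -17.527) km/h.
Velocity of patrol boat relative to ferry = (-27.018, 14.366) − (-18.796, -17.527) = (-8.222, 31.893) km/h.
Bearing = atan2(-8.22, 31.89) = 345.54° clockwise from north.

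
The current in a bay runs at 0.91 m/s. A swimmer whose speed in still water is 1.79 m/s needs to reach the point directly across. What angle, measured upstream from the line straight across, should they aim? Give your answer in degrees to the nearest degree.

To cancel the current, the upstream component of the swimmer's velocity must equal the flow: 1.79 sin θ = 0.91.
sin θ = 0.91 / 1.79 = 0.5084.
θ = arcsin(0.5084) = 30.556°.

31°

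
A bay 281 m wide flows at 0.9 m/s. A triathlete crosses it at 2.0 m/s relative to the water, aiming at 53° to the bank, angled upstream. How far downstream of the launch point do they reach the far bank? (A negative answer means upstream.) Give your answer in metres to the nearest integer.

Perpendicular speed = 1.597 m/s; crossing time = 281 / 1.597 = 175.925 s.
Net downstream speed = -0.304 m/s.
Drift = -0.304 × 175.925 = -53.416 m (upstream).

-53 m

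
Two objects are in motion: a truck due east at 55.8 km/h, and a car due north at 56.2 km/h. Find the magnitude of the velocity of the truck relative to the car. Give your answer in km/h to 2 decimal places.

79.20 km/h

Taking east as x and north as y: truck velocity = (55.800, 0.000) km/h; car velocity = (0.000, 56.200) km/h.
Velocity of truck relative to car = (55.800, 0.000) − (0.000, 56.200) = (55.800, -56.200) km/h.
Magnitude = |(55.800, -56.200)| = 79.196 km/h.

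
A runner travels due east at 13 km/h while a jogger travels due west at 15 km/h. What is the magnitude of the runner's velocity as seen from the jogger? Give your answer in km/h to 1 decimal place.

28.0 km/h

Taking east as x and north as y: runner velocity = (13.000, 0.000) km/h; jogger velocity = (-15.000, 0.000) km/h.
Velocity of runner relative to jogger = (13.000, 0.000) − (-15.000, 0.000) = (28.000, 0.000) km/h.
Magnitude = |(28.000, 0.000)| = 28.000 km/h.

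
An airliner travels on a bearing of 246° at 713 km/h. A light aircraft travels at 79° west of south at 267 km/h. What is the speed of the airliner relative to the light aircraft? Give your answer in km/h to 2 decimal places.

Taking east as x and north as y: airliner velocity = (-651.358, -290.003) km/h; light aircraft velocity = (-262.094, -50.946) km/h.
Velocity of airliner relative to light aircraft = (-651.358, -290.003) − (-262.094, -50.946) = (-389.263, -239.057) km/h.
Magnitude = |(-389.263, -239.057)| = 456.809 km/h.

456.81 km/h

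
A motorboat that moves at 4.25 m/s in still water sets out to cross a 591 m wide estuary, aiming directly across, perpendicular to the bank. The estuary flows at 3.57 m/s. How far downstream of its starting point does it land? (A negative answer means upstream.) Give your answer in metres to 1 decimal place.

496.4 m

Perpendicular speed = 4.250 m/s; crossing time = 591 / 4.250 = 139.059 s.
Net downstream speed = 3.570 m/s.
Drift = 3.570 × 139.059 = 496.440 m (downstream).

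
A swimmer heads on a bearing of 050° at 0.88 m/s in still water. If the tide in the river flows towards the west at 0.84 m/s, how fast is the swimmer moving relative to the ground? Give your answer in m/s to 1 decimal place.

0.6 m/s

Taking east as x and north as y: velocity relative to the water = (0.674, 0.566) m/s; the water relative to ground = (-0.840, 0.000) m/s.
Velocity relative to ground = (0.674, 0.566) + (-0.840, 0.000) = (-0.166, 0.566) m/s.
Speed = |(-0.166, 0.566)| = 0.589 m/s.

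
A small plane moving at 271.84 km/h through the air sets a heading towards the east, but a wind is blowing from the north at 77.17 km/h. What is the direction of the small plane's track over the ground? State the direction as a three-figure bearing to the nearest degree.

106°

Taking east as x and north as y: velocity relative to the air = (271.840, 0.000) km/h; the air relative to ground = (0.000, -77.170) km/h.
Velocity relative to ground = (271.840, 0.000) + (0.000, -77.170) = (271.840, -77.170) km/h.
Bearing = atan2(271.84, -77.17) = 105.85° clockwise from north.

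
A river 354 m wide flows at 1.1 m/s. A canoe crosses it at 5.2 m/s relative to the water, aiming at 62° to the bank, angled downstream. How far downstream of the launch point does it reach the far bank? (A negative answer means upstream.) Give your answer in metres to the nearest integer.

273 m

Perpendicular speed = 4.591 m/s; crossing time = 354 / 4.591 = 77.102 s.
Net downstream speed = 3.541 m/s.
Drift = 3.541 × 77.102 = 273.037 m (downstream).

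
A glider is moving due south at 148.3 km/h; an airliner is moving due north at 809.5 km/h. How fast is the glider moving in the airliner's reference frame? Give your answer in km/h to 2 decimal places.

Taking east as x and north as y: glider velocity = (0.000, -148.300) km/h; airliner velocity = (0.000, 809.500) km/h.
Velocity of glider relative to airliner = (0.000, -148.300) − (0.000, 809.500) = (0.000, -957.800) km/h.
Magnitude = |(0.000, -957.800)| = 957.800 km/h.

957.80 km/h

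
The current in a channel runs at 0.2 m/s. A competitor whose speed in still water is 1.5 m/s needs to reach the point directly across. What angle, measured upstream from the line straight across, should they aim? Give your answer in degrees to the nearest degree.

8°

To cancel the current, the upstream component of the competitor's velocity must equal the flow: 1.5 sin θ = 0.2.
sin θ = 0.2 / 1.5 = 0.1333.
θ = arcsin(0.1333) = 7.662°.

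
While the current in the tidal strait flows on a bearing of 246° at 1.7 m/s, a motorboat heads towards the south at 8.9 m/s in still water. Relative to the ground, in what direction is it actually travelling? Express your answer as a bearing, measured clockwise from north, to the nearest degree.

Taking east as x and north as y: velocity relative to the water = (0.000, -8.900) m/s; the water relative to ground = (-1.553, -0.691) m/s.
Velocity relative to ground = (0.000, -8.900) + (-1.553, -0.691) = (-1.553, -9.591) m/s.
Bearing = atan2(-1.55, -9.59) = 189.20° clockwise from north.

189°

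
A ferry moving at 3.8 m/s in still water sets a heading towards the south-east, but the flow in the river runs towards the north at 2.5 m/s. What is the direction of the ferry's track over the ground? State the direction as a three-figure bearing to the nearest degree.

Taking east as x and north as y: velocity relative to the water = (2.687, -2.687) m/s; the water relative to ground = (0.000, 2.500) m/s.
Velocity relative to ground = (2.687, -2.687) + (0.000, 2.500) = (2.687, -0.187) m/s.
Bearing = atan2(2.69, -0.19) = 93.98° clockwise from north.

094°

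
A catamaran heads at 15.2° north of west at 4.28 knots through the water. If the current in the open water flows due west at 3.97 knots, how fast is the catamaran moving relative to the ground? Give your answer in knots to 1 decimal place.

8.2 knots

Taking east as x and north as y: velocity relative to the water = (-4.130, 1.122) knots; the water relative to ground = (-3.970, 0.000) knots.
Velocity relative to ground = (-4.130, 1.122) + (-3.970, 0.000) = (-8.100, 1.122) knots.
Speed = |(-8.100, 1.122)| = 8.178 knots.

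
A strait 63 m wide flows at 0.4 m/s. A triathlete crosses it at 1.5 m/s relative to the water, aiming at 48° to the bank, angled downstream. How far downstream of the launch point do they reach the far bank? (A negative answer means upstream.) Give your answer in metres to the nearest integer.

79 m

Perpendicular speed = 1.115 m/s; crossing time = 63 / 1.115 = 56.517 s.
Net downstream speed = 1.404 m/s.
Drift = 1.404 × 56.517 = 79.332 m (downstream).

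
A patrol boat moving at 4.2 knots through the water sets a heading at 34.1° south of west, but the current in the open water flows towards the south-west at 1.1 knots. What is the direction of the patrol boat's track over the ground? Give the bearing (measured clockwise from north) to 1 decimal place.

Taking east as x and north as y: velocity relative to the water = (-3.478, -2.355) knots; the water relative to ground = (-0.778, -0.778) knots.
Velocity relative to ground = (-3.478, -2.355) + (-0.778, -0.778) = (-4.256, -3.133) knots.
Bearing = atan2(-4.26, -3.13) = 233.64° clockwise from north.

233.6°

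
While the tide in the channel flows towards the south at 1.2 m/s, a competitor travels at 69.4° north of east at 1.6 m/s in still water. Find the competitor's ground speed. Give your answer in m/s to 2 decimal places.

Taking east as x and north as y: velocity relative to the water = (0.563, 1.498) m/s; the water relative to ground = (0.000, -1.200) m/s.
Velocity relative to ground = (0.563, 1.498) + (0.000, -1.200) = (0.563, 0.298) m/s.
Speed = |(0.563, 0.298)| = 0.637 m/s.

0.64 m/s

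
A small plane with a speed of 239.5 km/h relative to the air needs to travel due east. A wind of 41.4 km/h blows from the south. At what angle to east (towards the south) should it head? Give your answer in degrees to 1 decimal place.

The wind pushes perpendicular to the desired track; the heading must have a component into the wind equal to 41.4 km/h: 239.5 sin θ = 41.4.
sin θ = 0.1729, so θ = 9.954°.

10.0°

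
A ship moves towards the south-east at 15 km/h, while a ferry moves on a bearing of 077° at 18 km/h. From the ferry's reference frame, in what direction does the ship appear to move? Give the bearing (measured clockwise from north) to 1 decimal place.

Taking east as x and north as y: ship velocity = (10.607, -10.607) km/h; ferry velocity = (17.539, 4.049) km/h.
Velocity of ship relative to ferry = (10.607, -10.607) − (17.539, 4.049) = (-6.932, -14.656) km/h.
Bearing = atan2(-6.93, -14.66) = 205.31° clockwise from north.

205.3°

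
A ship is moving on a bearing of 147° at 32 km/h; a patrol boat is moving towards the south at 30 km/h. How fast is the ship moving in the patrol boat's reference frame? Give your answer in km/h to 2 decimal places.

17.71 km/h

Taking east as x and north as y: ship velocity = (17.428, -26.837) km/h; patrol boat velocity = (0.000, -30.000) km/h.
Velocity of ship relative to patrol boat = (17.428, -26.837) − (0.000, -30.000) = (17.428, 3.163) km/h.
Magnitude = |(17.428, 3.163)| = 17.713 km/h.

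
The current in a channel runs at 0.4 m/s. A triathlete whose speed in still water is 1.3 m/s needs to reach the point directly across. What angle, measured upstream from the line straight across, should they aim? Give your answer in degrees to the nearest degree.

18°

To cancel the current, the upstream component of the triathlete's velocity must equal the flow: 1.3 sin θ = 0.4.
sin θ = 0.4 / 1.3 = 0.3077.
θ = arcsin(0.3077) = 17.920°.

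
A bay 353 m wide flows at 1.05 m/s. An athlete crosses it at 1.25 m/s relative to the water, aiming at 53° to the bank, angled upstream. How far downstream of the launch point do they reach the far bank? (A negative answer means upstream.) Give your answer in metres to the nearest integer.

105 m

Perpendicular speed = 0.998 m/s; crossing time = 353 / 0.998 = 353.603 s.
Net downstream speed = 0.298 m/s.
Drift = 0.298 × 353.603 = 105.279 m (downstream).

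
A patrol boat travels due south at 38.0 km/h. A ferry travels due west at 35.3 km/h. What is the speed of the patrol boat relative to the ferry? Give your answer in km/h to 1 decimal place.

51.9 km/h

Taking east as x and north as y: patrol boat velocity = (0.000, -38.000) km/h; ferry velocity = (-35.300, 0.000) km/h.
Velocity of patrol boat relative to ferry = (0.000, -38.000) − (-35.300, 0.000) = (35.300, -38.000) km/h.
Magnitude = |(35.300, -38.000)| = 51.866 km/h.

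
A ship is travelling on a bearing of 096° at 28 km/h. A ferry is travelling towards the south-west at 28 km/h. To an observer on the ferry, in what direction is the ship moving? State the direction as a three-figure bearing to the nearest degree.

Taking east as x and north as y: ship velocity = (27.847, -2.927) km/h; ferry velocity = (-19.799, -19.799) km/h.
Velocity of ship relative to ferry = (27.847, -2.927) − (-19.799, -19.799) = (47.646, 16.872) km/h.
Bearing = atan2(47.65, 16.87) = 70.50° clockwise from north.

070°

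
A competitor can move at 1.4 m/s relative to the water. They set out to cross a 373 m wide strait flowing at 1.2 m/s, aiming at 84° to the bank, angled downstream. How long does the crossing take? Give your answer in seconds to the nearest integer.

268 s

The component of the competitor's velocity perpendicular to the bank is 1.4 × sin 84° = 1.392 m/s.
The current is parallel to the bank, so it does not affect the crossing time.
Time = 373 / 1.392 = 267.896 s.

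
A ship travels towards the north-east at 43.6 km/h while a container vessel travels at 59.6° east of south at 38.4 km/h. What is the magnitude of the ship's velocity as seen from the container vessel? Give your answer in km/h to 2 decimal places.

50.31 km/h

Taking east as x and north as y: ship velocity = (30.830, 30.830) km/h; container vessel velocity = (33.121, -19.432) km/h.
Velocity of ship relative to container vessel = (30.830, 30.830) − (33.121, -19.432) = (-2.291, 50.262) km/h.
Magnitude = |(-2.291, 50.262)| = 50.314 km/h.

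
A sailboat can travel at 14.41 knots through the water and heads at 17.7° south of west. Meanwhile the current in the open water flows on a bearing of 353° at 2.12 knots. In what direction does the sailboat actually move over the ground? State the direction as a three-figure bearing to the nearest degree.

Taking east as x and north as y: velocity relative to the water = (-13.728, -4.381) knots; the water relative to ground = (-0.258, 2.104) knots.
Velocity relative to ground = (-13.728, -4.381) + (-0.258, 2.104) = (-13.986, -2.277) knots.
Bearing = atan2(-13.99, -2.28) = 260.75° clockwise from north.

261°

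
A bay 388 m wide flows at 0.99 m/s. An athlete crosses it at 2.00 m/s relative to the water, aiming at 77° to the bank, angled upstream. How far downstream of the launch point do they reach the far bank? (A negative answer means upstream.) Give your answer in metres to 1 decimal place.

Perpendicular speed = 1.949 m/s; crossing time = 388 / 1.949 = 199.103 s.
Net downstream speed = 0.540 m/s.
Drift = 0.540 × 199.103 = 107.535 m (downstream).

107.5 m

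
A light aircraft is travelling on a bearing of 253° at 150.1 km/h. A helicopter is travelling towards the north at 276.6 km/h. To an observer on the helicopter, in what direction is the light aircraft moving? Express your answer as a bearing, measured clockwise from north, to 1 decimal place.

204.1°

Taking east as x and north as y: light aircraft velocity = (-143.541, -43.885) km/h; helicopter velocity = (0.000, 276.600) km/h.
Velocity of light aircraft relative to helicopter = (-143.541, -43.885) − (0.000, 276.600) = (-143.541, -320.485) km/h.
Bearing = atan2(-143.54, -320.48) = 204.13° clockwise from north.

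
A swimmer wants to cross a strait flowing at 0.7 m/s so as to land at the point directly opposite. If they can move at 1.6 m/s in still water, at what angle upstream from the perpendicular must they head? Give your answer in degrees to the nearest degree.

26°

To cancel the current, the upstream component of the swimmer's velocity must equal the flow: 1.6 sin θ = 0.7.
sin θ = 0.7 / 1.6 = 0.4375.
θ = arcsin(0.4375) = 25.944°.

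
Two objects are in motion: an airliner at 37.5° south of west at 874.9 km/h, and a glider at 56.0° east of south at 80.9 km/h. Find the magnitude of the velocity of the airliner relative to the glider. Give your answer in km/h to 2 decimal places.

Taking east as x and north as y: airliner velocity = (-694.105, -532.605) km/h; glider velocity = (67.069, -45.239) km/h.
Velocity of airliner relative to glider = (-694.105, -532.605) − (67.069, -45.239) = (-761.174, -487.367) km/h.
Magnitude = |(-761.174, -487.367)| = 903.832 km/h.

903.83 km/h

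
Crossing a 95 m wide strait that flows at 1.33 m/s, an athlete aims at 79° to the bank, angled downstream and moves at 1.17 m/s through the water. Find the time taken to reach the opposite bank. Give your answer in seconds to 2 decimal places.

82.72 s

The component of the athlete's velocity perpendicular to the bank is 1.17 × sin 79° = 1.149 m/s.
The flow acts along the bank and has no component across it.
Time = 95 / 1.149 = 82.716 s.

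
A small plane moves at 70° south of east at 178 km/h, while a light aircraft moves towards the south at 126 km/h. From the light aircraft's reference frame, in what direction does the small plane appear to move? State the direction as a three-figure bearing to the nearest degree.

124°

Taking east as x and north as y: small plane velocity = (60.880, -167.265) km/h; light aircraft velocity = (0.000, -126.000) km/h.
Velocity of small plane relative to light aircraft = (60.880, -167.265) − (0.000, -126.000) = (60.880, -41.265) km/h.
Bearing = atan2(60.88, -41.27) = 124.13° clockwise from north.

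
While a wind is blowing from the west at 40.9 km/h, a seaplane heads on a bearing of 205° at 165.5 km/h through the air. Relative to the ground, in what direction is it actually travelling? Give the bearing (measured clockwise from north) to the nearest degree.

191°

Taking east as x and north as y: velocity relative to the air = (-69.943, -149.994) km/h; the air relative to ground = (40.900, 0.000) km/h.
Velocity relative to ground = (-69.943, -149.994) + (40.900, 0.000) = (-29.043, -149.994) km/h.
Bearing = atan2(-29.04, -149.99) = 190.96° clockwise from north.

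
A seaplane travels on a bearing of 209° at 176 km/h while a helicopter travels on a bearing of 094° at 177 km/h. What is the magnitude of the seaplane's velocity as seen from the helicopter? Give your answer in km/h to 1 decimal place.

297.7 km/h

Taking east as x and north as y: seaplane velocity = (-85.326, -153.933) km/h; helicopter velocity = (176.569, -12.347) km/h.
Velocity of seaplane relative to helicopter = (-85.326, -153.933) − (176.569, -12.347) = (-261.895, -141.586) km/h.
Magnitude = |(-261.895, -141.586)| = 297.718 km/h.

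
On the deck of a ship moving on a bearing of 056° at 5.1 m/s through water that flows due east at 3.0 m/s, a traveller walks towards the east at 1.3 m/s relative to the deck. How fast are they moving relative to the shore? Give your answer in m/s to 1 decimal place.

9.0 m/s

In east/north components (m/s): traveller relative to ship = (1.300, 0.000); ship relative to water = (4.228, 2.852); water relative to ground = (3.000, 0.000).
Sum = (8.528, 2.852) m/s.
Speed = |(8.528, 2.852)| = 8.992 m/s.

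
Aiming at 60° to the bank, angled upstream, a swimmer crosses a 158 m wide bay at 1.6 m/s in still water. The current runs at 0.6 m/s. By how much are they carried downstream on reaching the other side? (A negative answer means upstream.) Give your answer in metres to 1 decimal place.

Perpendicular speed = 1.386 m/s; crossing time = 158 / 1.386 = 114.027 s.
Net downstream speed = -0.200 m/s.
Drift = -0.200 × 114.027 = -22.805 m (upstream).

-22.8 m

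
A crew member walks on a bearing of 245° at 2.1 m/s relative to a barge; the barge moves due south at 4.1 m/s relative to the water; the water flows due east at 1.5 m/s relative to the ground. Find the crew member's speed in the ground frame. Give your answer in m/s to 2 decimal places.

In east/north components (m/s): crew member relative to barge = (-1.903, -0.887); barge relative to water = (0.000, -4.100); water relative to ground = (1.500, 0.000).
Sum = (-0.403, -4.987) m/s.
Speed = |(-0.403, -4.987)| = 5.004 m/s.

5.00 m/s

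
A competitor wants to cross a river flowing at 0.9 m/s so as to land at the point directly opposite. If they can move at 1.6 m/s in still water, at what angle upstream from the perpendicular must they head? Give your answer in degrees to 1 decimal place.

To cancel the current, the upstream component of the competitor's velocity must equal the flow: 1.6 sin θ = 0.9.
sin θ = 0.9 / 1.6 = 0.5625.
θ = arcsin(0.5625) = 34.229°.

34.2°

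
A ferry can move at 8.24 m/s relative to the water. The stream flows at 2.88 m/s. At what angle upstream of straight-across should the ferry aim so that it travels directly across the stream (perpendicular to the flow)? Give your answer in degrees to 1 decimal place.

20.5°

To cancel the current, the upstream component of the ferry's velocity must equal the flow: 8.24 sin θ = 2.88.
sin θ = 2.88 / 8.24 = 0.3495.
θ = arcsin(0.3495) = 20.458°.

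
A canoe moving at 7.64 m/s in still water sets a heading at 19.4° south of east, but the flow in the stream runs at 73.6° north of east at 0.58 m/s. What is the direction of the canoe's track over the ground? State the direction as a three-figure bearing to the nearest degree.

105°

Taking east as x and north as y: velocity relative to the water = (7.206, -2.538) m/s; the water relative to ground = (0.164, 0.556) m/s.
Velocity relative to ground = (7.206, -2.538) + (0.164, 0.556) = (7.370, -1.981) m/s.
Bearing = atan2(7.37, -1.98) = 105.05° clockwise from north.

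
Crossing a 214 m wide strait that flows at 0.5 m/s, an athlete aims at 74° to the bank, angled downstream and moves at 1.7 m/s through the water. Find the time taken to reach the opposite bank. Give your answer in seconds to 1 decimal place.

The component of the athlete's velocity perpendicular to the bank is 1.7 × sin 74° = 1.634 m/s.
The flow acts along the bank and has no component across it.
Time = 214 / 1.634 = 130.955 s.

131.0 s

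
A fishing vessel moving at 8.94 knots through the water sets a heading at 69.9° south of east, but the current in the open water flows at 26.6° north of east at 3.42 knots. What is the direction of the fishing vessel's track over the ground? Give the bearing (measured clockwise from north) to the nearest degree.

138°

Taking east as x and north as y: velocity relative to the water = (3.072, -8.396) knots; the water relative to ground = (3.058, 1.531) knots.
Velocity relative to ground = (3.072, -8.396) + (3.058, 1.531) = (6.130, -6.864) knots.
Bearing = atan2(6.13, -6.86) = 138.23° clockwise from north.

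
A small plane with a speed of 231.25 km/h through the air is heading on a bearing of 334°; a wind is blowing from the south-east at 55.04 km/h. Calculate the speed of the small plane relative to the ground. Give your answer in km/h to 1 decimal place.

283.9 km/h

Taking east as x and north as y: velocity relative to the air = (-101.373, 207.846) km/h; the air relative to ground = (-38.919, 38.919) km/h.
Velocity relative to ground = (-101.373, 207.846) + (-38.919, 38.919) = (-140.292, 246.765) km/h.
Speed = |(-140.292, 246.765)| = 283.858 km/h.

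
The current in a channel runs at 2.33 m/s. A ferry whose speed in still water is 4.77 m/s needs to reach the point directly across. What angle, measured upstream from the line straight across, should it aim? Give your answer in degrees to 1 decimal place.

To cancel the current, the upstream component of the ferry's velocity must equal the flow: 4.77 sin θ = 2.33.
sin θ = 2.33 / 4.77 = 0.4885.
θ = arcsin(0.4885) = 29.240°.

29.2°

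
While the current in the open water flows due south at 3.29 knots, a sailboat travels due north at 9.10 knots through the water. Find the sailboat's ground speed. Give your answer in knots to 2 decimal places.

Taking east as x and north as y: velocity relative to the water = (0.000, 9.100) knots; the water relative to ground = (0.000, -3.290) knots.
Velocity relative to ground = (0.000, 9.100) + (0.000, -3.290) = (0.000, 5.810) knots.
Speed = |(0.000, 5.810)| = 5.810 knots.

5.81 knots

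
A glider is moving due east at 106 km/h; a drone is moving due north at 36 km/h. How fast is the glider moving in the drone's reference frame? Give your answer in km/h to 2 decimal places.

Taking east as x and north as y: glider velocity = (106.000, 0.000) km/h; drone velocity = (0.000, 36.000) km/h.
Velocity of glider relative to drone = (106.000, 0.000) − (0.000, 36.000) = (106.000, -36.000) km/h.
Magnitude = |(106.000, -36.000)| = 111.946 km/h.

111.95 km/h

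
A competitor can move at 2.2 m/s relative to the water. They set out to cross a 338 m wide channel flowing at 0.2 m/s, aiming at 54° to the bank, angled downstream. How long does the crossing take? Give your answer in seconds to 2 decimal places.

189.90 s

The component of the competitor's velocity perpendicular to the bank is 2.2 × sin 54° = 1.780 m/s.
The flow acts along the bank and has no component across it.
Time = 338 / 1.780 = 189.905 s.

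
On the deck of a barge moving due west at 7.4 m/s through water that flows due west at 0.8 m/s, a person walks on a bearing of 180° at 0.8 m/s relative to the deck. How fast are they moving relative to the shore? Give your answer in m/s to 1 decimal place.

In east/north components (m/s): person relative to barge = (0.000, -0.800); barge relative to water = (-7.400, 0.000); water relative to ground = (-0.800, 0.000).
Sum = (-8.200, -0.800) m/s.
Speed = |(-8.200, -0.800)| = 8.239 m/s.

8.2 m/s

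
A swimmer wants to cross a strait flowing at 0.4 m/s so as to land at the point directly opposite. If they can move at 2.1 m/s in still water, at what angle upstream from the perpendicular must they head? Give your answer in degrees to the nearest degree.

To cancel the current, the upstream component of the swimmer's velocity must equal the flow: 2.1 sin θ = 0.4.
sin θ = 0.4 / 2.1 = 0.1905.
θ = arcsin(0.1905) = 10.981°.

11°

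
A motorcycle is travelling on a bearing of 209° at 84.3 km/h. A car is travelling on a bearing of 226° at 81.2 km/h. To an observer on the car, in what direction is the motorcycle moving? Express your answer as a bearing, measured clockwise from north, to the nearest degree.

135°

Taking east as x and north as y: motorcycle velocity = (-40.869, -73.730) km/h; car velocity = (-58.410, -56.406) km/h.
Velocity of motorcycle relative to car = (-40.869, -73.730) − (-58.410, -56.406) = (17.541, -17.324) km/h.
Bearing = atan2(17.54, -17.32) = 134.64° clockwise from north.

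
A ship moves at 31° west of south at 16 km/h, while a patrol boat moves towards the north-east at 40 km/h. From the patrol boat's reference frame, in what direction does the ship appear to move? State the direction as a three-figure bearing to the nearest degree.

Taking east as x and north as y: ship velocity = (-8.241, -13.715) km/h; patrol boat velocity = (28.284, 28.284) km/h.
Velocity of ship relative to patrol boat = (-8.241, -13.715) − (28.284, 28.284) = (-36.525, -41.999) km/h.
Bearing = atan2(-36.52, -42.00) = 221.01° clockwise from north.

221°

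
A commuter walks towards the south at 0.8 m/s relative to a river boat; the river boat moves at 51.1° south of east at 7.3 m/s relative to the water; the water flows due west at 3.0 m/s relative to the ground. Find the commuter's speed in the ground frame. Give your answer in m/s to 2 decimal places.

In east/north components (m/s): commuter relative to river boat = (0.000, -0.800); river boat relative to water = (4.584, -5.681); water relative to ground = (-3.000, 0.000).
Sum = (1.584, -6.481) m/s.
Speed = |(1.584, -6.481)| = 6.672 m/s.

6.67 m/s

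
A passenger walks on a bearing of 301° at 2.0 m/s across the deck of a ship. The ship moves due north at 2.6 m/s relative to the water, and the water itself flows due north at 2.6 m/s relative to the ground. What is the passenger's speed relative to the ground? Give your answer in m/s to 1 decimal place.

6.5 m/s

In east/north components (m/s): passenger relative to ship = (-1.714, 1.030); ship relative to water = (0.000, 2.600); water relative to ground = (0.000, 2.600).
Sum = (-1.714, 6.230) m/s.
Speed = |(-1.714, 6.230)| = 6.462 m/s.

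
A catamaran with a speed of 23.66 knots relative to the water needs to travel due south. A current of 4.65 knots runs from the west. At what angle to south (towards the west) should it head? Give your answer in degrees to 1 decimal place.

11.3°

The current pushes perpendicular to the desired track; the heading must have a component into the current equal to 4.65 knots: 23.66 sin θ = 4.65.
sin θ = 0.1965, so θ = 11.334°.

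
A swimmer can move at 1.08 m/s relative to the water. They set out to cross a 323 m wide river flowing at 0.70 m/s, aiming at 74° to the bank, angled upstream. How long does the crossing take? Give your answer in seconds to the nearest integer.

311 s

The component of the swimmer's velocity perpendicular to the bank is 1.08 × sin 74° = 1.038 m/s.
Only the cross-stream component determines the crossing time; the current contributes nothing perpendicular to the bank.
Time = 323 / 1.038 = 311.127 s.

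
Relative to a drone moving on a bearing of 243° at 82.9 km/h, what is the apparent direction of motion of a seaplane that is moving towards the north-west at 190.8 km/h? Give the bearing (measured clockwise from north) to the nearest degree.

Taking east as x and north as y: seaplane velocity = (-134.916, 134.916) km/h; drone velocity = (-73.864, -37.636) km/h.
Velocity of seaplane relative to drone = (-134.916, 134.916) − (-73.864, -37.636) = (-61.052, 172.552) km/h.
Bearing = atan2(-61.05, 172.55) = 340.52° clockwise from north.

341°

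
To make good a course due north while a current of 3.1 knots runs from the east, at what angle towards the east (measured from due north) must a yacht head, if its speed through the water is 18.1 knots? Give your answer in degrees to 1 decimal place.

The current pushes perpendicular to the desired track; the heading must have a component into the current equal to 3.1 knots: 18.1 sin θ = 3.1.
sin θ = 0.1713, so θ = 9.862°.

9.9°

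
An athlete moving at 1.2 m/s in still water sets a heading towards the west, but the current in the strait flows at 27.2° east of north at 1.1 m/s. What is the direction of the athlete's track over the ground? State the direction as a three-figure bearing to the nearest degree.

325°

Taking east as x and north as y: velocity relative to the water = (-1.200, 0.000) m/s; the water relative to ground = (0.503, 0.978) m/s.
Velocity relative to ground = (-1.200, 0.000) + (0.503, 0.978) = (-0.697, 0.978) m/s.
Bearing = atan2(-0.70, 0.98) = 324.53° clockwise from north.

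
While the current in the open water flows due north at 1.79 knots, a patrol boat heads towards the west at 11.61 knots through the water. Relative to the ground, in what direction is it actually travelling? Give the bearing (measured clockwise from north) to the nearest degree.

Taking east as x and north as y: velocity relative to the water = (-11.610, 0.000) knots; the water relative to ground = (0.000, 1.790) knots.
Velocity relative to ground = (-11.610, 0.000) + (0.000, 1.790) = (-11.610, 1.790) knots.
Bearing = atan2(-11.61, 1.79) = 278.76° clockwise from north.

279°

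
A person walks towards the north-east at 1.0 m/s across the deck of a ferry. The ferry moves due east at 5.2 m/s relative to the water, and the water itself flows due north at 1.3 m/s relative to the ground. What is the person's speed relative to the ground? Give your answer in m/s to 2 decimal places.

6.24 m/s

In east/north components (m/s): person relative to ferry = (0.707, 0.707); ferry relative to water = (5.200, 0.000); water relative to ground = (0.000, 1.300).
Sum = (5.907, 2.007) m/s.
Speed = |(5.907, 2.007)| = 6.239 m/s.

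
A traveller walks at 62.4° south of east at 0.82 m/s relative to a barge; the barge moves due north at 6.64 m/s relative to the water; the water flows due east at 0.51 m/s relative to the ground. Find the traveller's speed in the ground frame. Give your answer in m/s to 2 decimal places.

5.98 m/s

In east/north components (m/s): traveller relative to barge = (0.380, -0.727); barge relative to water = (0.000, 6.640); water relative to ground = (0.510, 0.000).
Sum = (0.890, 5.913) m/s.
Speed = |(0.890, 5.913)| = 5.980 m/s.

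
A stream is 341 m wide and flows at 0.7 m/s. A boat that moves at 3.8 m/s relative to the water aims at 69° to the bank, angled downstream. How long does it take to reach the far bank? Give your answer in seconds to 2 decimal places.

The component of the boat's velocity perpendicular to the bank is 3.8 × sin 69° = 3.548 m/s.
The current is parallel to the bank, so it does not affect the crossing time.
Time = 341 / 3.548 = 96.121 s.

96.12 s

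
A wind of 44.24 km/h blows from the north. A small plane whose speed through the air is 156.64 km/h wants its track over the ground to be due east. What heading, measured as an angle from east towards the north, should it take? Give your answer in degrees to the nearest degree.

The wind pushes perpendicular to the desired track; the heading must have a component into the wind equal to 44.24 km/h: 156.64 sin θ = 44.24.
sin θ = 0.2824, so θ = 16.405°.

16°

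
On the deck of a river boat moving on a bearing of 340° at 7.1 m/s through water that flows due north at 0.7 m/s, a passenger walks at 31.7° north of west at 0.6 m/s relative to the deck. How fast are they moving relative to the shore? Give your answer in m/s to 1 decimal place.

8.2 m/s

In east/north components (m/s): passenger relative to river boat = (-0.510, 0.315); river boat relative to water = (-2.428, 6.672); water relative to ground = (0.000, 0.700).
Sum = (-2.939, 7.687) m/s.
Speed = |(-2.939, 7.687)| = 8.230 m/s.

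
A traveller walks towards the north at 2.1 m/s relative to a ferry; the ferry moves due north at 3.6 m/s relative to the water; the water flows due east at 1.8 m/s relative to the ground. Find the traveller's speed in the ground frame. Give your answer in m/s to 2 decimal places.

5.98 m/s

In east/north components (m/s): traveller relative to ferry = (0.000, 2.100); ferry relative to water = (0.000, 3.600); water relative to ground = (1.800, 0.000).
Sum = (1.800, 5.700) m/s.
Speed = |(1.800, 5.700)| = 5.977 m/s.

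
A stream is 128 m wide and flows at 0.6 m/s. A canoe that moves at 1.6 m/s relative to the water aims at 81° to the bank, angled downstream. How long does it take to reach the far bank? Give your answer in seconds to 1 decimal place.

81.0 s

The component of the canoe's velocity perpendicular to the bank is 1.6 × sin 81° = 1.580 m/s.
The current is parallel to the bank, so it does not affect the crossing time.
Time = 128 / 1.580 = 80.997 s.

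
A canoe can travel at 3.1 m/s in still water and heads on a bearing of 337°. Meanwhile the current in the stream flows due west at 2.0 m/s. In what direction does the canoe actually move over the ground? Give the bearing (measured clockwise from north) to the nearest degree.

Taking east as x and north as y: velocity relative to the water = (-1.211, 2.854) m/s; the water relative to ground = (-2.000, 0.000) m/s.
Velocity relative to ground = (-1.211, 2.854) + (-2.000, 0.000) = (-3.211, 2.854) m/s.
Bearing = atan2(-3.21, 2.85) = 311.62° clockwise from north.

312°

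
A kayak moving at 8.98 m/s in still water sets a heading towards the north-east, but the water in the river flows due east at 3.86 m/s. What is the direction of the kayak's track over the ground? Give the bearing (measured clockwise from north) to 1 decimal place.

058.1°

Taking east as x and north as y: velocity relative to the water = (6.350, 6.350) m/s; the water relative to ground = (3.860, 0.000) m/s.
Velocity relative to ground = (6.350, 6.350) + (3.860, 0.000) = (10.210, 6.350) m/s.
Bearing = atan2(10.21, 6.35) = 58.12° clockwise from north.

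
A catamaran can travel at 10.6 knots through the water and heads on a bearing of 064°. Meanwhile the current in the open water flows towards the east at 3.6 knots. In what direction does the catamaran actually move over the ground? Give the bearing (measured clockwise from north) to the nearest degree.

Taking east as x and north as y: velocity relative to the water = (9.527, 4.647) knots; the water relative to ground = (3.600, 0.000) knots.
Velocity relative to ground = (9.527, 4.647) + (3.600, 0.000) = (13.127, 4.647) knots.
Bearing = atan2(13.13, 4.65) = 70.51° clockwise from north.

071°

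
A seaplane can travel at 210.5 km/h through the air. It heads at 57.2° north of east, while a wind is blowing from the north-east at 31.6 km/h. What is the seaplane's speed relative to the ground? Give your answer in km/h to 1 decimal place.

179.7 km/h

Taking east as x and north as y: velocity relative to the air = (114.030, 176.939) km/h; the air relative to ground = (-22.345, -22.345) km/h.
Velocity relative to ground = (114.030, 176.939) + (-22.345, -22.345) = (91.685, 154.595) km/h.
Speed = |(91.685, 154.595)| = 179.738 km/h.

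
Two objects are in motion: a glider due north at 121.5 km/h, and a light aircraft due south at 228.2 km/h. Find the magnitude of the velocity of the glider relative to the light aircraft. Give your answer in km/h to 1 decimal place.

349.7 km/h

Taking east as x and north as y: glider velocity = (0.000, 121.500) km/h; light aircraft velocity = (0.000, -228.200) km/h.
Velocity of glider relative to light aircraft = (0.000, 121.500) − (0.000, -228.200) = (0.000, 349.700) km/h.
Magnitude = |(0.000, 349.700)| = 349.700 km/h.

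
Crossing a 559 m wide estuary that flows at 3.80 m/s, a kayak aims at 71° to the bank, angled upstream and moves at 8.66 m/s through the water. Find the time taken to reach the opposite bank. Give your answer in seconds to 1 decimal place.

The component of the kayak's velocity perpendicular to the bank is 8.66 × sin 71° = 8.188 m/s.
Only the cross-stream component determines the crossing time; the current contributes nothing perpendicular to the bank.
Time = 559 / 8.188 = 68.269 s.

68.3 s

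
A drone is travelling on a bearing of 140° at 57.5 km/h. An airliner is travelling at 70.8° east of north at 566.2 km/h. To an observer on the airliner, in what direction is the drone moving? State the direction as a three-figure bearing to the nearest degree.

245°

Taking east as x and north as y: drone velocity = (36.960, -44.048) km/h; airliner velocity = (534.706, 186.204) km/h.
Velocity of drone relative to airliner = (36.960, -44.048) − (534.706, 186.204) = (-497.746, -230.252) km/h.
Bearing = atan2(-497.75, -230.25) = 245.18° clockwise from north.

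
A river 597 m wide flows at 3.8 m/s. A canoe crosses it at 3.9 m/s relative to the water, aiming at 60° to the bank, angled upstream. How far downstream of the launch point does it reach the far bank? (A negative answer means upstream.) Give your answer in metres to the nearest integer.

327 m

Perpendicular speed = 3.377 m/s; crossing time = 597 / 3.377 = 176.758 s.
Net downstream speed = 1.850 m/s.
Drift = 1.850 × 176.758 = 327.002 m (downstream).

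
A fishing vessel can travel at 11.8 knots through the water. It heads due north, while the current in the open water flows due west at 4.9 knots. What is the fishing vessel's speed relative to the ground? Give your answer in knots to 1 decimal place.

Taking east as x and north as y: velocity relative to the water = (0.000, 11.800) knots; the water relative to ground = (-4.900, 0.000) knots.
Velocity relative to ground = (0.000, 11.800) + (-4.900, 0.000) = (-4.900, 11.800) knots.
Speed = |(-4.900, 11.800)| = 12.777 knots.

12.8 knots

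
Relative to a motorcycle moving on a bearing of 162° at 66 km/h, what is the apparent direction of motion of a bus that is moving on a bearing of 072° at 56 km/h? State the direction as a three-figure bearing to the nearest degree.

Taking east as x and north as y: bus velocity = (53.259, 17.305) km/h; motorcycle velocity = (20.395, -62.770) km/h.
Velocity of bus relative to motorcycle = (53.259, 17.305) − (20.395, -62.770) = (32.864, 80.075) km/h.
Bearing = atan2(32.86, 80.07) = 22.31° clockwise from north.

022°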